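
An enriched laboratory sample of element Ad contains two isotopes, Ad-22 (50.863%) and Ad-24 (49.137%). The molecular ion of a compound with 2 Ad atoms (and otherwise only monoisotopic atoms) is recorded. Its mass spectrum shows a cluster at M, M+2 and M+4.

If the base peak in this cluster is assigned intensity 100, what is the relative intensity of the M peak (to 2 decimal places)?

(0.50863 + 0.49137)^2 gives M 0.2587, M+2 0.4999, M+4 0.2414; the largest is M+2.
P(M+2) = C(2,1) × 0.50863^1 × 0.49137^1 = 2 × 0.50863 × 0.49137 = 0.499851 (base)
P(M) = C(2,0) × 0.50863^2 × 0.49137^0 = 1 × 0.25870448 × 1.0000 = 0.258704
Relative intensity = 0.258704 / 0.499851 × 100 = 51.76

51.76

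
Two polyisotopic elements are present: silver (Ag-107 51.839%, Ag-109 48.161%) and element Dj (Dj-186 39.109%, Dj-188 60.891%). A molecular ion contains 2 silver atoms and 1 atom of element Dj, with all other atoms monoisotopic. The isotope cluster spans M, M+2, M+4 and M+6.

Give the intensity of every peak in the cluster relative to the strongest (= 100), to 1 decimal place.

26.6 : 90.9 : 100.0 : 35.8

Silver pattern (n=2): 0.26872819 : 0.49932362 : 0.23194819
Element Dj pattern (n=1): 0.39109 : 0.60891
Convolve the two distributions (both contribute in 2-u steps):
  M: 0.26872819×0.39109 = 0.105097
  M+2: 0.26872819×0.60891 + 0.49932362×0.39109 = 0.358912
  M+4: 0.49932362×0.60891 + 0.23194819×0.39109 = 0.394756
  M+6: 0.23194819×0.60891 = 0.141236
Scale to base peak (0.394756) = 100: 26.6 : 90.9 : 100.0 : 35.8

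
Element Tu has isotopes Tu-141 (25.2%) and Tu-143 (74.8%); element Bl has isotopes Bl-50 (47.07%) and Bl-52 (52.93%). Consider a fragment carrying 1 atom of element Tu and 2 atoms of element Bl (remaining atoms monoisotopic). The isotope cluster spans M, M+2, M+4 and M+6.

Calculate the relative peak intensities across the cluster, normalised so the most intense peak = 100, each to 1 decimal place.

Element Tu pattern (n=1): 0.2520 : 0.7480
Element Bl pattern (n=2): 0.22155849 : 0.49828302 : 0.28015849
Convolve the two distributions (both contribute in 2-u steps):
  M: 0.2520×0.22155849 = 0.055833
  M+2: 0.2520×0.49828302 + 0.7480×0.22155849 = 0.291293
  M+4: 0.2520×0.28015849 + 0.7480×0.49828302 = 0.443316
  M+6: 0.7480×0.28015849 = 0.209559
Scale to base peak (0.443316) = 100: 12.6 : 65.7 : 100.0 : 47.3

12.6 : 65.7 : 100.0 : 47.3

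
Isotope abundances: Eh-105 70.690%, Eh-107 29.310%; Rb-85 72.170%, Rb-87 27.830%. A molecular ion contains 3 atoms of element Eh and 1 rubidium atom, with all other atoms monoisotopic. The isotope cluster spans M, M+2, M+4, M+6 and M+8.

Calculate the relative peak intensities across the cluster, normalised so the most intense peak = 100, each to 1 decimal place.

Element Eh pattern (n=3): 0.35324331 : 0.4393929 : 0.18218427 : 0.02517952
Rubidium pattern (n=1): 0.7217 : 0.2783
Convolve the two distributions (both contribute in 2-u steps):
  M: 0.35324331×0.7217 = 0.254936
  M+2: 0.35324331×0.2783 + 0.4393929×0.7217 = 0.415417
  M+4: 0.4393929×0.2783 + 0.18218427×0.7217 = 0.253765
  M+6: 0.18218427×0.2783 + 0.02517952×0.7217 = 0.068874
  M+8: 0.02517952×0.2783 = 0.007007
Scale to base peak (0.415417) = 100: 61.4 : 100.0 : 61.1 : 16.6 : 1.7

61.4 : 100.0 : 61.1 : 16.6 : 1.7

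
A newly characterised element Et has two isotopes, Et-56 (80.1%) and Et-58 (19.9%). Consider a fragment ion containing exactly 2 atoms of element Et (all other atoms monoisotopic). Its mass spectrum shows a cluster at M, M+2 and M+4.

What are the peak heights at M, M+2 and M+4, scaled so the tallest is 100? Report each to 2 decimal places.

The 2 Et atoms are independent, so intensities follow the terms of (0.801 + 0.199)^2.
P(M) = 0.801^2 = 0.641601
P(M+2) = 2 × 0.801^1 × 0.199^1 = 0.318798
P(M+4) = 0.199^2 = 0.039601
The M peak is largest (0.641601); scaling to 100 gives 100.00 : 49.69 : 6.17.

100.00 : 49.69 : 6.17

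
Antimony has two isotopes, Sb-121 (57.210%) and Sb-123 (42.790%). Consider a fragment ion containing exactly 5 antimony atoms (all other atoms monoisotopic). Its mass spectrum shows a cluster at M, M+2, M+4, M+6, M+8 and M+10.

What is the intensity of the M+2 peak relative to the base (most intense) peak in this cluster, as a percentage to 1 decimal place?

Binomial terms of (0.57210 + 0.42790)^5: M 0.0613, M+2 0.2292, M+4 0.3428, M+6 0.2564, M+8 0.0959, M+10 0.0143 → M+4 is the base peak.
P(M+4) = C(5,2) × 0.57210^3 × 0.42790^2 = 10 × 0.18724742 × 0.18309841 = 0.342847 (base)
P(M+2) = C(5,1) × 0.57210^4 × 0.42790^1 = 5 × 0.10712425 × 0.4279 = 0.229192
Relative intensity = 0.229192 / 0.342847 × 100 = 66.8

66.8%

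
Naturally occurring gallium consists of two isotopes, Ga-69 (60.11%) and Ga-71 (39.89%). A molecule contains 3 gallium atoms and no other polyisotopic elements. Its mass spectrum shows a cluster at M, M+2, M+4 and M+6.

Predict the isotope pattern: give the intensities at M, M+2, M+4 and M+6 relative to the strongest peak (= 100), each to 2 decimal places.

50.23 : 100.00 : 66.36 : 14.68

Each Ga atom is independently Ga-69 (p = 0.6011) or Ga-71 (q = 0.3989); the cluster is the binomial expansion (p + q)^3.
P(M) = 0.6011^3 = 0.217190
P(M+2) = 3 × 0.6011^2 × 0.3989^1 = 0.432393
P(M+4) = 3 × 0.6011^1 × 0.3989^2 = 0.286943
P(M+6) = 0.3989^3 = 0.063473
The M+2 peak is largest (0.432393); scaling to 100 gives 50.23 : 100.00 : 66.36 : 14.68.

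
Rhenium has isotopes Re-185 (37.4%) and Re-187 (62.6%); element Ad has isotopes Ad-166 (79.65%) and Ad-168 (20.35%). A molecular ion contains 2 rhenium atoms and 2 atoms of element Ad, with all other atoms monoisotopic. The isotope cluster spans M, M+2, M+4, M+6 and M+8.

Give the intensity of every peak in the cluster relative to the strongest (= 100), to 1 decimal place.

Rhenium pattern (n=2): 0.139876 : 0.468248 : 0.391876
Element Ad pattern (n=2): 0.63441225 : 0.3241755 : 0.04141225
Convolve the two distributions (both contribute in 2-u steps):
  M: 0.139876×0.63441225 = 0.088739
  M+2: 0.139876×0.3241755 + 0.468248×0.63441225 = 0.342407
  M+4: 0.139876×0.04141225 + 0.468248×0.3241755 + 0.391876×0.63441225 = 0.406198
  M+6: 0.468248×0.04141225 + 0.391876×0.3241755 = 0.146428
  M+8: 0.391876×0.04141225 = 0.016228
Scale to base peak (0.406198) = 100: 21.8 : 84.3 : 100.0 : 36.0 : 4.0

21.8 : 84.3 : 100.0 : 36.0 : 4.0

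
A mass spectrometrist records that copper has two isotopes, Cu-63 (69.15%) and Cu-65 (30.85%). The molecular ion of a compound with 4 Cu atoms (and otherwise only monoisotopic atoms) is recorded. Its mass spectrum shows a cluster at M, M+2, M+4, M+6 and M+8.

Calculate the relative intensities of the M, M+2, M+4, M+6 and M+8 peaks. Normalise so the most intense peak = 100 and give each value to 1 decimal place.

56.0 : 100.0 : 66.9 : 19.9 : 2.2

Expanding (0.6915 + 0.3085)^4:
P(M) = 0.6915^4 = 0.228649
P(M+2) = 4 × 0.6915^3 × 0.3085^1 = 0.408030
P(M+4) = 6 × 0.6915^2 × 0.3085^2 = 0.273052
P(M+6) = 4 × 0.6915^1 × 0.3085^3 = 0.081212
P(M+8) = 0.3085^4 = 0.009058
The M+2 peak is largest (0.408030); scaling to 100 gives 56.0 : 100.0 : 66.9 : 19.9 : 2.2.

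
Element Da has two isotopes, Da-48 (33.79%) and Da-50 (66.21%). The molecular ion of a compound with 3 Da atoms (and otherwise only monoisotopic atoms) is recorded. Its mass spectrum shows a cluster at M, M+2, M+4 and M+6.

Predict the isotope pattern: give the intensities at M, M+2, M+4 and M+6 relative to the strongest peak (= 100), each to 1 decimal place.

Expanding (0.3379 + 0.6621)^3:
P(M) = 0.3379^3 = 0.038580
P(M+2) = 3 × 0.3379^2 × 0.6621^1 = 0.226789
P(M+4) = 3 × 0.3379^1 × 0.6621^2 = 0.444382
P(M+6) = 0.6621^3 = 0.290249
The M+4 peak is largest (0.444382); scaling to 100 gives 8.7 : 51.0 : 100.0 : 65.3.

8.7 : 51.0 : 100.0 : 65.3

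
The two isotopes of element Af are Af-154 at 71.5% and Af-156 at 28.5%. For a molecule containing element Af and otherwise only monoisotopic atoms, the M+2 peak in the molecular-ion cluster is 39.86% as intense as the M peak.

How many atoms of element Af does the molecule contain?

For n independent Af atoms, I(M+2)/I(M) = n · (abundance Af-156) / (abundance Af-154) = n · 0.285/0.715.
n = 0.3986 × 0.715/0.285 = 1.00 ≈ 1

1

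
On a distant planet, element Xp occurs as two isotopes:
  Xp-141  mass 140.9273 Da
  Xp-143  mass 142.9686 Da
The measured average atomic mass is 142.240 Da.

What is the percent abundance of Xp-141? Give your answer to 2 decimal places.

With x = fraction of Xp-141 (so Xp-143 is 1 − x):
140.9273·x + 142.9686·(1 − x) = 142.240
(140.9273 − 142.9686)·x = 142.240 − 142.9686
x = -0.7286 / -2.0413 = 0.35693 → 35.69% Xp-141, 64.31% Xp-143.

35.69%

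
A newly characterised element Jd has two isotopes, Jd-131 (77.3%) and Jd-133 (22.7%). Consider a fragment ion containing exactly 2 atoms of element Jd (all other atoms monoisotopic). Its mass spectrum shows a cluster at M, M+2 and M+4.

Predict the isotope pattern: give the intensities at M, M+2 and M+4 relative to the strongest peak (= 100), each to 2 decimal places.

100.00 : 58.73 : 8.62

Expanding (0.773 + 0.227)^2:
P(M) = 0.773^2 = 0.597529
P(M+2) = 2 × 0.773^1 × 0.227^1 = 0.350942
P(M+4) = 0.227^2 = 0.051529
The M peak is largest (0.597529); scaling to 100 gives 100.00 : 58.73 : 8.62.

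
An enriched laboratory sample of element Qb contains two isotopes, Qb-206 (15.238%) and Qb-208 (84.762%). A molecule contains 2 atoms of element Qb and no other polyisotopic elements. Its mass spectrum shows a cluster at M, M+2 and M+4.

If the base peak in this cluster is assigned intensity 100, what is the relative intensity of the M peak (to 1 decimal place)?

3.2

(0.15238 + 0.84762)^2 gives M 0.0232, M+2 0.2583, M+4 0.7185; the largest is M+4.
P(M+4) = C(2,2) × 0.15238^0 × 0.84762^2 = 1 × 1.0000 × 0.71845966 = 0.718460 (base)
P(M) = C(2,0) × 0.15238^2 × 0.84762^0 = 1 × 0.02321966 × 1.0000 = 0.023220
Relative intensity = 0.023220 / 0.718460 × 100 = 3.2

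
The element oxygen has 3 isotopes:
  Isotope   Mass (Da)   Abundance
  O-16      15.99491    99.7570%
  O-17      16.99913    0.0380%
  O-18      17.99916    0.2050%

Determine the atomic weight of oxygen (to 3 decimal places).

15.999 Da

Average mass = Σ (abundance × isotope mass) = 0.997570 × 15.99491 + 0.000380 × 16.99913 + 0.002050 × 17.99916
= 15.956042 + 0.006460 + 0.036898 = 15.999400 Da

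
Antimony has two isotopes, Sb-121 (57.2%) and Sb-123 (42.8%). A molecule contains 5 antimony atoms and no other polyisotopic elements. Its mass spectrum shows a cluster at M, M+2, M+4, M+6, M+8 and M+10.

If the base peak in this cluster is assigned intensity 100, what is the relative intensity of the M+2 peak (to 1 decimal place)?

66.8

Binomial terms of (0.572 + 0.428)^5: M 0.0612, M+2 0.2291, M+4 0.3428, M+6 0.2565, M+8 0.0960, M+10 0.0144 → M+4 is the base peak.
P(M+4) = C(5,2) × 0.572^3 × 0.428^2 = 10 × 0.18714925 × 0.183184 = 0.342827 (base)
P(M+2) = C(5,1) × 0.572^4 × 0.428^1 = 5 × 0.10704937 × 0.4280 = 0.229086
Relative intensity = 0.229086 / 0.342827 × 100 = 66.8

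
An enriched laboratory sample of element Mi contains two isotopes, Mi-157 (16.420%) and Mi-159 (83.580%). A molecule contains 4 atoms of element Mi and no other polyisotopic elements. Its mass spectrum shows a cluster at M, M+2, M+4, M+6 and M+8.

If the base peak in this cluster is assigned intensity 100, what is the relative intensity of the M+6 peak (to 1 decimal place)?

Binomial terms of (0.16420 + 0.83580)^4: M 0.0007, M+2 0.0148, M+4 0.1130, M+6 0.3835, M+8 0.4880 → M+8 is the base peak.
P(M+8) = C(4,4) × 0.16420^0 × 0.83580^4 = 1 × 1.0000 × 0.48798836 = 0.487988 (base)
P(M+6) = C(4,3) × 0.16420^1 × 0.83580^3 = 4 × 0.1642 × 0.58385782 = 0.383478
Relative intensity = 0.383478 / 0.487988 × 100 = 78.6

78.6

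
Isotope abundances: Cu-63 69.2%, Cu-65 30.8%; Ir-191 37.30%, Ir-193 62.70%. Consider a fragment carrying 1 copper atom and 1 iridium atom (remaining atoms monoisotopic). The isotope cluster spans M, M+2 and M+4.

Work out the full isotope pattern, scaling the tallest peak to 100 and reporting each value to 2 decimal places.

Copper pattern (n=1): 0.6920 : 0.3080
Iridium pattern (n=1): 0.3730 : 0.6270
Convolve the two distributions (both contribute in 2-u steps):
  M: 0.6920×0.3730 = 0.258116
  M+2: 0.6920×0.6270 + 0.3080×0.3730 = 0.548768
  M+4: 0.3080×0.6270 = 0.193116
Scale to base peak (0.548768) = 100: 47.04 : 100.00 : 35.19

47.04 : 100.00 : 35.19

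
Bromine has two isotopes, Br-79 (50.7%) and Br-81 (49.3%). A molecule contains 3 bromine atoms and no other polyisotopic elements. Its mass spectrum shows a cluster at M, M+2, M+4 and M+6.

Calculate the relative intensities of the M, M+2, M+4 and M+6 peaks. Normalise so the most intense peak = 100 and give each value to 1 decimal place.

The 3 Br atoms are independent, so intensities follow the terms of (0.507 + 0.493)^3.
P(M) = 0.507^3 = 0.130324
P(M+2) = 3 × 0.507^2 × 0.493^1 = 0.380175
P(M+4) = 3 × 0.507^1 × 0.493^2 = 0.369678
P(M+6) = 0.493^3 = 0.119823
The M+2 peak is largest (0.380175); scaling to 100 gives 34.3 : 100.0 : 97.2 : 31.5.

34.3 : 100.0 : 97.2 : 31.5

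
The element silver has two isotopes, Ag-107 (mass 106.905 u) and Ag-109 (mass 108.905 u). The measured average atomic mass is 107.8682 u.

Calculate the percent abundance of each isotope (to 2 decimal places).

Ag-107: 51.84%, Ag-109: 48.16%

With x = fraction of Ag-107 (so Ag-109 is 1 − x):
106.905·x + 108.905·(1 − x) = 107.8682
(106.905 − 108.905)·x = 107.8682 − 108.905
x = -1.0368 / -2.000 = 0.51840 → 51.84% Ag-107, 48.16% Ag-109.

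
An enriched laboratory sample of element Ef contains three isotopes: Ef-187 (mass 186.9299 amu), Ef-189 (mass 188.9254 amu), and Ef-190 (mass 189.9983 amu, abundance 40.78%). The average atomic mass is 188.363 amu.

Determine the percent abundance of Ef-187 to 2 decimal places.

Let x and y be the fractions of Ef-187 and Ef-189. Then x + y = 1 − 0.4078 = 0.5922 and 186.9299x + 188.9254y = 188.363 − 0.4078×189.9983 = 110.88169326.
Substituting: 186.9299x + 188.9254(0.5922 − x) = 110.88169326
(186.9299 − 188.9254)x = -0.99992862  ⇒  x = 0.50109, y = 0.09111
Ef-187: 50.11%, Ef-189: 9.11%.

50.11%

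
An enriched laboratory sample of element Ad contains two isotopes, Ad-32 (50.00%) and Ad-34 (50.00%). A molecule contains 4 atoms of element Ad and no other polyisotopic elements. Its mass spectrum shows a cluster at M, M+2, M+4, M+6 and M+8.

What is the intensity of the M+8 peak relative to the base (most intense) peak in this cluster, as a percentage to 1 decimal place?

16.7%

Binomial terms of (0.5000 + 0.5000)^4: M 0.0625, M+2 0.2500, M+4 0.3750, M+6 0.2500, M+8 0.0625 → M+4 is the base peak.
P(M+4) = C(4,2) × 0.5000^2 × 0.5000^2 = 6 × 0.2500 × 0.2500 = 0.375000 (base)
P(M+8) = C(4,4) × 0.5000^0 × 0.5000^4 = 1 × 1.0000 × 0.0625 = 0.062500
Relative intensity = 0.062500 / 0.375000 × 100 = 16.7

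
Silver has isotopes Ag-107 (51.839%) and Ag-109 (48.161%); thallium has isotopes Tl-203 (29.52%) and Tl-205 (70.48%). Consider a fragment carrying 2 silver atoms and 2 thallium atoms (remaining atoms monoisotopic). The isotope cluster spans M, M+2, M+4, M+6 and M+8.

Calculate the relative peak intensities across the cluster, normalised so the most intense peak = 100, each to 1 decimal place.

Silver pattern (n=2): 0.26872819 : 0.49932362 : 0.23194819
Thallium pattern (n=2): 0.08714304 : 0.41611392 : 0.49674304
Convolve the two distributions (both contribute in 2-u steps):
  M: 0.26872819×0.08714304 = 0.023418
  M+2: 0.26872819×0.41611392 + 0.49932362×0.08714304 = 0.155334
  M+4: 0.26872819×0.49674304 + 0.49932362×0.41611392 + 0.23194819×0.08714304 = 0.361477
  M+6: 0.49932362×0.49674304 + 0.23194819×0.41611392 = 0.344552
  M+8: 0.23194819×0.49674304 = 0.115219
Scale to base peak (0.361477) = 100: 6.5 : 43.0 : 100.0 : 95.3 : 31.9

6.5 : 43.0 : 100.0 : 95.3 : 31.9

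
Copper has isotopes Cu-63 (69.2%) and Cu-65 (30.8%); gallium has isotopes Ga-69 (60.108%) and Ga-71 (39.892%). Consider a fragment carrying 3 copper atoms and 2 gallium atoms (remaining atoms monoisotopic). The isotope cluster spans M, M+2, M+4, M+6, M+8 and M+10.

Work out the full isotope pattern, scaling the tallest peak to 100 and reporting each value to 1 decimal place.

35.6 : 94.9 : 100.0 : 52.2 : 13.5 : 1.4

Copper pattern (n=3): 0.33137389 : 0.44247034 : 0.19693766 : 0.02921811
Gallium pattern (n=2): 0.36129717 : 0.47956567 : 0.15913717
Convolve the two distributions (both contribute in 2-u steps):
  M: 0.33137389×0.36129717 = 0.119724
  M+2: 0.33137389×0.47956567 + 0.44247034×0.36129717 = 0.318779
  M+4: 0.33137389×0.15913717 + 0.44247034×0.47956567 + 0.19693766×0.36129717 = 0.336081
  M+6: 0.44247034×0.15913717 + 0.19693766×0.47956567 + 0.02921811×0.36129717 = 0.175414
  M+8: 0.19693766×0.15913717 + 0.02921811×0.47956567 = 0.045352
  M+10: 0.02921811×0.15913717 = 0.004650
Scale to base peak (0.336081) = 100: 35.6 : 94.9 : 100.0 : 52.2 : 13.5 : 1.4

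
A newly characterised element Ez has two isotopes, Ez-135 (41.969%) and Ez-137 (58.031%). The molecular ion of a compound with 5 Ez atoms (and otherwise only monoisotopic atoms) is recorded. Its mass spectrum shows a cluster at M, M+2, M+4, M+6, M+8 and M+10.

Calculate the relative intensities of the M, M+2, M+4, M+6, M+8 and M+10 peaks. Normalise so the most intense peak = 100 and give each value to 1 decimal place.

3.8 : 26.2 : 72.3 : 100.0 : 69.1 : 19.1

The 5 Ez atoms are independent, so intensities follow the terms of (0.41969 + 0.58031)^5.
P(M) = 0.41969^5 = 0.013021
P(M+2) = 5 × 0.41969^4 × 0.58031^1 = 0.090021
P(M+4) = 10 × 0.41969^3 × 0.58031^2 = 0.248946
P(M+6) = 10 × 0.41969^2 × 0.58031^3 = 0.344221
P(M+8) = 5 × 0.41969^1 × 0.58031^4 = 0.237979
P(M+10) = 0.58031^5 = 0.065811
The M+6 peak is largest (0.344221); scaling to 100 gives 3.8 : 26.2 : 72.3 : 100.0 : 69.1 : 19.1.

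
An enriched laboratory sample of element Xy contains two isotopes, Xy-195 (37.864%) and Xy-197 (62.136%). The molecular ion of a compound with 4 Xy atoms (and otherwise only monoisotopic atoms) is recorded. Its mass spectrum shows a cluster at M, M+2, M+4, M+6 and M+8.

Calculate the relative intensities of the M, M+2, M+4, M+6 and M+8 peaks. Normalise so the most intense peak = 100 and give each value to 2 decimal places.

5.66 : 37.13 : 91.41 : 100.00 : 41.03

Expanding (0.37864 + 0.62136)^4:
P(M) = 0.37864^4 = 0.020554
P(M+2) = 4 × 0.37864^3 × 0.62136^1 = 0.134922
P(M+4) = 6 × 0.37864^2 × 0.62136^2 = 0.332117
P(M+6) = 4 × 0.37864^1 × 0.62136^3 = 0.363343
P(M+8) = 0.62136^4 = 0.149064
The M+6 peak is largest (0.363343); scaling to 100 gives 5.66 : 37.13 : 91.41 : 100.00 : 41.03.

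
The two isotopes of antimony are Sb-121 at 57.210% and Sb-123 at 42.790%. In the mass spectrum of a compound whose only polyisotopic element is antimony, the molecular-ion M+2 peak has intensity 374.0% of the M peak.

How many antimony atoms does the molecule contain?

5

With n Sb atoms, P(M+2)/P(M) = C(n,1)·p^(n−1)q / p^n = n·q/p = n · 0.42790/0.57210.
n = 3.740 × 0.57210/0.42790 = 5.00 ≈ 5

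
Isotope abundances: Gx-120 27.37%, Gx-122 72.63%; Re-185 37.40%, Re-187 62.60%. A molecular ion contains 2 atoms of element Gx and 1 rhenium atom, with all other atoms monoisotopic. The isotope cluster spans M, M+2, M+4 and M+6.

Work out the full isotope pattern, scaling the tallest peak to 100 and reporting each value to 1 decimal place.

6.3 : 43.8 : 100.0 : 74.0

Element Gx pattern (n=2): 0.07491169 : 0.39757662 : 0.52751169
Rhenium pattern (n=1): 0.3740 : 0.6260
Convolve the two distributions (both contribute in 2-u steps):
  M: 0.07491169×0.3740 = 0.028017
  M+2: 0.07491169×0.6260 + 0.39757662×0.3740 = 0.195588
  M+4: 0.39757662×0.6260 + 0.52751169×0.3740 = 0.446172
  M+6: 0.52751169×0.6260 = 0.330222
Scale to base peak (0.446172) = 100: 6.3 : 43.8 : 100.0 : 74.0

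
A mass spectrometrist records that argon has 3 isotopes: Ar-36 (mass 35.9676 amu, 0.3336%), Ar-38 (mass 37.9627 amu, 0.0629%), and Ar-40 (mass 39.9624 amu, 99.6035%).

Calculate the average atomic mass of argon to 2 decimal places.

39.95 amu

Average mass = Σ (abundance × isotope mass) = 0.003336 × 35.9676 + 0.000629 × 37.9627 + 0.996035 × 39.9624
= 0.11999 + 0.02388 + 39.80395 = 39.94782 amu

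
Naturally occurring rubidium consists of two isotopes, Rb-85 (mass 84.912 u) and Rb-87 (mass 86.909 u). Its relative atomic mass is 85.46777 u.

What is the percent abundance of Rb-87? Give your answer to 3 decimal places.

Writing the weighted mean with unknown fraction x of Rb-85:
84.912·x + 86.909·(1 − x) = 85.46777
(84.912 − 86.909)·x = 85.46777 − 86.909
x = -1.44123 / -1.997 = 0.72170 → 72.170% Rb-85, 27.830% Rb-87.

27.830%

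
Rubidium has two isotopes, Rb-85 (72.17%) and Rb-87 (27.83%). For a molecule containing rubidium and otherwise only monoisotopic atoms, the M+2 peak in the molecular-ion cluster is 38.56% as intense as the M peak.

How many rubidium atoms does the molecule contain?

For n independent Rb atoms, I(M+2)/I(M) = n · (abundance Rb-87) / (abundance Rb-85) = n · 0.2783/0.7217.
n = 0.3856 × 0.7217/0.2783 = 1.00 ≈ 1

1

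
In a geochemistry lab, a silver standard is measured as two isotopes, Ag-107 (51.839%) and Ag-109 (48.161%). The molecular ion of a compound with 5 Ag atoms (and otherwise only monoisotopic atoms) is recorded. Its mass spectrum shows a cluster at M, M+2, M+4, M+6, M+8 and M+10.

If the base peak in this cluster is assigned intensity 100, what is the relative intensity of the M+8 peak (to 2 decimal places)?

(0.51839 + 0.48161)^5 gives M 0.0374, M+2 0.1739, M+4 0.3231, M+6 0.3002, M+8 0.1394, M+10 0.0259; the largest is M+4.
P(M+4) = C(5,2) × 0.51839^3 × 0.48161^2 = 10 × 0.13930601 × 0.23194819 = 0.323118 (base)
P(M+8) = C(5,4) × 0.51839^1 × 0.48161^4 = 5 × 0.51839 × 0.05379996 = 0.139447
Relative intensity = 0.139447 / 0.323118 × 100 = 43.16

43.16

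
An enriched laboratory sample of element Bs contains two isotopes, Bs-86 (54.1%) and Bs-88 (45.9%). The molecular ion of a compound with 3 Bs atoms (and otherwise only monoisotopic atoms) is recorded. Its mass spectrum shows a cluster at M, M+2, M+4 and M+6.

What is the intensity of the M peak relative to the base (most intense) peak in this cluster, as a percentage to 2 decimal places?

39.29%

(0.541 + 0.459)^3 gives M 0.1583, M+2 0.4030, M+4 0.3419, M+6 0.0967; the largest is M+2.
P(M+2) = C(3,1) × 0.541^2 × 0.459^1 = 3 × 0.292681 × 0.4590 = 0.403022 (base)
P(M) = C(3,0) × 0.541^3 × 0.459^0 = 1 × 0.15834042 × 1.0000 = 0.158340
Relative intensity = 0.158340 / 0.403022 × 100 = 39.29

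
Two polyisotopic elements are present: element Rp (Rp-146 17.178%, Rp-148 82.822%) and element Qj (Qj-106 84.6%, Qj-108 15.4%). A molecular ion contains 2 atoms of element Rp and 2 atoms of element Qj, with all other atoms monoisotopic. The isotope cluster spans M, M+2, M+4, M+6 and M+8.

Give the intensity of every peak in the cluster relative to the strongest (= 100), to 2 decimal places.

Element Rp pattern (n=2): 0.02950837 : 0.28454326 : 0.68594837
Element Qj pattern (n=2): 0.715716 : 0.260568 : 0.023716
Convolve the two distributions (both contribute in 2-u steps):
  M: 0.02950837×0.715716 = 0.021120
  M+2: 0.02950837×0.260568 + 0.28454326×0.715716 = 0.211341
  M+4: 0.02950837×0.023716 + 0.28454326×0.260568 + 0.68594837×0.715716 = 0.565787
  M+6: 0.28454326×0.023716 + 0.68594837×0.260568 = 0.185484
  M+8: 0.68594837×0.023716 = 0.016268
Scale to base peak (0.565787) = 100: 3.73 : 37.35 : 100.00 : 32.78 : 2.88

3.73 : 37.35 : 100.00 : 32.78 : 2.88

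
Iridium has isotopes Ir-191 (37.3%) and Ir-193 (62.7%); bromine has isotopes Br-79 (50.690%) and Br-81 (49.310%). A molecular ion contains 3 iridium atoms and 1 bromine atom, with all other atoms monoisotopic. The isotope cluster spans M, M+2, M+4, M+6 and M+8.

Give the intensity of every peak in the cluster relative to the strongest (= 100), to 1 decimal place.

7.5 : 45.0 : 100.0 : 97.1 : 34.5

Iridium pattern (n=3): 0.05189512 : 0.26170165 : 0.43991135 : 0.24649188
Bromine pattern (n=1): 0.5069 : 0.4931
Convolve the two distributions (both contribute in 2-u steps):
  M: 0.05189512×0.5069 = 0.026306
  M+2: 0.05189512×0.4931 + 0.26170165×0.5069 = 0.158246
  M+4: 0.26170165×0.4931 + 0.43991135×0.5069 = 0.352036
  M+6: 0.43991135×0.4931 + 0.24649188×0.5069 = 0.341867
  M+8: 0.24649188×0.4931 = 0.121545
Scale to base peak (0.352036) = 100: 7.5 : 45.0 : 100.0 : 97.1 : 34.5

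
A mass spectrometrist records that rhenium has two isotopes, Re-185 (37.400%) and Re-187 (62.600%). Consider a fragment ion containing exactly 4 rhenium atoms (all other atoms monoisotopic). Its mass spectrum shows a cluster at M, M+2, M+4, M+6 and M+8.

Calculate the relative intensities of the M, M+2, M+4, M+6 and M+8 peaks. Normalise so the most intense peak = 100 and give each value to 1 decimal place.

5.3 : 35.7 : 89.6 : 100.0 : 41.8

Each Re atom is independently Re-185 (p = 0.37400) or Re-187 (q = 0.62600); the cluster is the binomial expansion (p + q)^4.
P(M) = 0.37400^4 = 0.019565
P(M+2) = 4 × 0.37400^3 × 0.62600^1 = 0.130993
P(M+4) = 6 × 0.37400^2 × 0.62600^2 = 0.328884
P(M+6) = 4 × 0.37400^1 × 0.62600^3 = 0.366990
P(M+8) = 0.62600^4 = 0.153567
The M+6 peak is largest (0.366990); scaling to 100 gives 5.3 : 35.7 : 89.6 : 100.0 : 41.8.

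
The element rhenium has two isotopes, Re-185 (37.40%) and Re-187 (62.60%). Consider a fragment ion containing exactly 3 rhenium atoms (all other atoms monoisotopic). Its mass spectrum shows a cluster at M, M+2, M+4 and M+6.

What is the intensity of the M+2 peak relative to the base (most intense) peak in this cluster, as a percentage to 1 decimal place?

59.7%

Binomial terms of (0.3740 + 0.6260)^3: M 0.0523, M+2 0.2627, M+4 0.4397, M+6 0.2453 → M+4 is the base peak.
P(M+4) = C(3,2) × 0.3740^1 × 0.6260^2 = 3 × 0.3740 × 0.391876 = 0.439685 (base)
P(M+2) = C(3,1) × 0.3740^2 × 0.6260^1 = 3 × 0.139876 × 0.6260 = 0.262687
Relative intensity = 0.262687 / 0.439685 × 100 = 59.7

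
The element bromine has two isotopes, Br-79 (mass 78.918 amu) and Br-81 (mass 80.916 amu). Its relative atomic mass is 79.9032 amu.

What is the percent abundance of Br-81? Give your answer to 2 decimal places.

With x = fraction of Br-79 (so Br-81 is 1 − x):
78.918·x + 80.916·(1 − x) = 79.9032
(78.918 − 80.916)·x = 79.9032 − 80.916
x = -1.0128 / -1.998 = 0.50691 → 50.69% Br-79, 49.31% Br-81.

49.31%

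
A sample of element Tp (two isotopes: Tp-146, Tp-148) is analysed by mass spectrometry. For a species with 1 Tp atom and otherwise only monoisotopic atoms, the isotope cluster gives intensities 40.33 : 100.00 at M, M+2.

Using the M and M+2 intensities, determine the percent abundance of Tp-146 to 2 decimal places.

Let p = fractional abundance of Tp-146. I(M+2)/I(M) = [C(1,1)·p^0·(1−p)] / p^1 = 1·(1−p)/p = 100.00/40.33 = 2.4795
(1−p)/p = 2.4795/1 = 2.4795  ⇒  p = 1/(1 + 2.4795) = 0.2874
Tp-146: 28.74%, Tp-148: 71.26%.

28.74%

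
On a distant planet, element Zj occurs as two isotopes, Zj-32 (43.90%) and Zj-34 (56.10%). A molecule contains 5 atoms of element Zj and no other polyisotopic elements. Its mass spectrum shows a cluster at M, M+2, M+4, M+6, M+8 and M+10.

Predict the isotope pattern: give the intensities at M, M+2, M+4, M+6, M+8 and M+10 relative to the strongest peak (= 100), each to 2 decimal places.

4.79 : 30.62 : 78.25 : 100.00 : 63.90 : 16.33

Each Zj atom is independently Zj-32 (p = 0.4390) or Zj-34 (q = 0.5610); the cluster is the binomial expansion (p + q)^5.
P(M) = 0.4390^5 = 0.016305
P(M+2) = 5 × 0.4390^4 × 0.5610^1 = 0.104182
P(M+4) = 10 × 0.4390^3 × 0.5610^2 = 0.266268
P(M+6) = 10 × 0.4390^2 × 0.5610^3 = 0.340265
P(M+8) = 5 × 0.4390^1 × 0.5610^4 = 0.217413
P(M+10) = 0.5610^5 = 0.055567
The M+6 peak is largest (0.340265); scaling to 100 gives 4.79 : 30.62 : 78.25 : 100.00 : 63.90 : 16.33.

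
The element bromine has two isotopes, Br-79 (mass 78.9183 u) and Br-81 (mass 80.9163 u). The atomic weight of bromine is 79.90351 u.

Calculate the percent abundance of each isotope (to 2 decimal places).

Br-79: 50.69%, Br-81: 49.31%

Writing the weighted mean with unknown fraction x of Br-79:
78.9183·x + 80.9163·(1 − x) = 79.90351
(78.9183 − 80.9163)·x = 79.90351 − 80.9163
x = -1.01279 / -1.9980 = 0.50690 → 50.69% Br-79, 49.31% Br-81.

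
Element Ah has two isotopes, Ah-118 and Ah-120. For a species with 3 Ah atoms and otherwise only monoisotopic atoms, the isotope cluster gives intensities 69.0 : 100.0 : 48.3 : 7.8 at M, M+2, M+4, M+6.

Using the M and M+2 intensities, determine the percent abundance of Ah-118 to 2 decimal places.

If p is the fraction of Ah that is Ah-118, then I(M+2)/I(M) = [C(3,1)·p^2·(1−p)] / p^3 = 3·(1−p)/p = 100.0/69.0 = 1.4493
(1−p)/p = 1.4493/3 = 0.4831  ⇒  p = 1/(1 + 0.4831) = 0.6743
Ah-118: 67.43%, Ah-120: 32.57%.

67.43%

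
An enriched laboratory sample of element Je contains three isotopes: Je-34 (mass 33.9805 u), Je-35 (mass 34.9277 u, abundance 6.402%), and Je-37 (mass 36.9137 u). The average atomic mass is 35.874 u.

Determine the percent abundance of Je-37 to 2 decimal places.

62.49%

Let x and y be the fractions of Je-34 and Je-37. Then x + y = 1 − 0.06402 = 0.93598 and 33.9805x + 36.9137y = 35.874 − 0.06402×34.9277 = 33.637928646.
Substituting: 33.9805x + 36.9137(0.93598 − x) = 33.637928646
(33.9805 − 36.9137)x = -0.91255628  ⇒  x = 0.31111, y = 0.62487
Je-34: 31.11%, Je-37: 62.49%.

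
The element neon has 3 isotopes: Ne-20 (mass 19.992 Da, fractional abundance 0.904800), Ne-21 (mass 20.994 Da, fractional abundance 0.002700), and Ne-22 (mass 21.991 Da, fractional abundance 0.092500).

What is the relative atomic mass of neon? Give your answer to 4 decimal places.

Weight each isotope mass by its fractional abundance: 0.904800 × 19.992 + 0.002700 × 20.994 + 0.092500 × 21.991
= 18.08876 + 0.05668 + 2.03417 = 20.17961 Da

20.1796 Da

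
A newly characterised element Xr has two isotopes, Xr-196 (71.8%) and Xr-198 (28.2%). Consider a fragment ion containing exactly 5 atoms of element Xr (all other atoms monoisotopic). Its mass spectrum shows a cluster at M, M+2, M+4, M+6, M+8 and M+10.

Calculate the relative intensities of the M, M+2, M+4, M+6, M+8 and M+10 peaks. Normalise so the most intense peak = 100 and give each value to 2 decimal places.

50.92 : 100.00 : 78.55 : 30.85 : 6.06 : 0.48

Expanding (0.718 + 0.282)^5:
P(M) = 0.718^5 = 0.190819
P(M+2) = 5 × 0.718^4 × 0.282^1 = 0.374729
P(M+4) = 10 × 0.718^3 × 0.282^2 = 0.294355
P(M+6) = 10 × 0.718^2 × 0.282^3 = 0.115610
P(M+8) = 5 × 0.718^1 × 0.282^4 = 0.022703
P(M+10) = 0.282^5 = 0.001783
The M+2 peak is largest (0.374729); scaling to 100 gives 50.92 : 100.00 : 78.55 : 30.85 : 6.06 : 0.48.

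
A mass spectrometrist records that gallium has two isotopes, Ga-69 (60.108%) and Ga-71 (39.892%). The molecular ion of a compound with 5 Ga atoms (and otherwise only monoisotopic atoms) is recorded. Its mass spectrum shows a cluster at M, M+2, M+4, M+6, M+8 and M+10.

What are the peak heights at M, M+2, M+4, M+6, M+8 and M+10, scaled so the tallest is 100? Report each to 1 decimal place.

22.7 : 75.3 : 100.0 : 66.4 : 22.0 : 2.9

Expanding (0.60108 + 0.39892)^5:
P(M) = 0.60108^5 = 0.078462
P(M+2) = 5 × 0.60108^4 × 0.39892^1 = 0.260366
P(M+4) = 10 × 0.60108^3 × 0.39892^2 = 0.345596
P(M+6) = 10 × 0.60108^2 × 0.39892^3 = 0.229362
P(M+8) = 5 × 0.60108^1 × 0.39892^4 = 0.076111
P(M+10) = 0.39892^5 = 0.010103
The M+4 peak is largest (0.345596); scaling to 100 gives 22.7 : 75.3 : 100.0 : 66.4 : 22.0 : 2.9.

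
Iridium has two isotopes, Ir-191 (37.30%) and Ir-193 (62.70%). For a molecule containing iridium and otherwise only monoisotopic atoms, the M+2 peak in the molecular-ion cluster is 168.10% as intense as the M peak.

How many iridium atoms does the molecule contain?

The M+2/M ratio from n Ir atoms is n · q/p = n · 0.6270/0.3730.
n = 1.6810 × 0.3730/0.6270 = 1.00 ≈ 1

1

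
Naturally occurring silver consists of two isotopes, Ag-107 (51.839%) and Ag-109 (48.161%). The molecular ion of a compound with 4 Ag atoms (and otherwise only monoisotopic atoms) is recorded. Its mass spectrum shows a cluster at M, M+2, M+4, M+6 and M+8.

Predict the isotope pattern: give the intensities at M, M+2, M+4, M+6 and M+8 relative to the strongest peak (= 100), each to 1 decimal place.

Expanding (0.51839 + 0.48161)^4:
P(M) = 0.51839^4 = 0.072215
P(M+2) = 4 × 0.51839^3 × 0.48161^1 = 0.268365
P(M+4) = 6 × 0.51839^2 × 0.48161^2 = 0.373986
P(M+6) = 4 × 0.51839^1 × 0.48161^3 = 0.231634
P(M+8) = 0.48161^4 = 0.053800
The M+4 peak is largest (0.373986); scaling to 100 gives 19.3 : 71.8 : 100.0 : 61.9 : 14.4.

19.3 : 71.8 : 100.0 : 61.9 : 14.4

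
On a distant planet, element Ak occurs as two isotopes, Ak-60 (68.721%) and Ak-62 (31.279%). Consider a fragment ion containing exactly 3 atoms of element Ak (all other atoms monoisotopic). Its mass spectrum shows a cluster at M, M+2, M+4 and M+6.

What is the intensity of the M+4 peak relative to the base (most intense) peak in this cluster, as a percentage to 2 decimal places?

Binomial terms of (0.68721 + 0.31279)^3: M 0.3245, M+2 0.4432, M+4 0.2017, M+6 0.0306 → M+2 is the base peak.
P(M+2) = C(3,1) × 0.68721^2 × 0.31279^1 = 3 × 0.47225758 × 0.31279 = 0.443152 (base)
P(M+4) = C(3,2) × 0.68721^1 × 0.31279^2 = 3 × 0.68721 × 0.09783758 = 0.201705
Relative intensity = 0.201705 / 0.443152 × 100 = 45.52

45.52%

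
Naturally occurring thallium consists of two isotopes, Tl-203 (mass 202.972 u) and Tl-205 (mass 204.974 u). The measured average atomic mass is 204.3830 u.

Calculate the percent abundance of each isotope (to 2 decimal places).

Tl-203: 29.52%, Tl-205: 70.48%

Let x be the fractional abundance of Tl-203; then Tl-205 has abundance 1 − x.
202.972·x + 204.974·(1 − x) = 204.3830
(202.972 − 204.974)·x = 204.3830 − 204.974
x = -0.5910 / -2.002 = 0.29520 → 29.52% Tl-203, 70.48% Tl-205.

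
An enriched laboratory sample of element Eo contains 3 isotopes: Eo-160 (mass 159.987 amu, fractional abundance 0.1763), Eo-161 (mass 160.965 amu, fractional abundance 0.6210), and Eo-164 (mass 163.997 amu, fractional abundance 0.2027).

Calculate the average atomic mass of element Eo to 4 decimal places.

161.4072 amu

Weight each isotope mass by its fractional abundance: 0.1763 × 159.987 + 0.6210 × 160.965 + 0.2027 × 163.997
= 28.20571 + 99.95927 + 33.24219 = 161.40717 amu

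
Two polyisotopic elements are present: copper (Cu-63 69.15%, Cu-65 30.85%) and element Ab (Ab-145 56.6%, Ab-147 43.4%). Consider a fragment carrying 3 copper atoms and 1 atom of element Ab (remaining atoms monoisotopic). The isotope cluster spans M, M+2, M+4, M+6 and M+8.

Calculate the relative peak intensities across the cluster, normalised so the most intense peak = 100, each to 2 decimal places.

Copper pattern (n=3): 0.33065611 : 0.44254842 : 0.19743483 : 0.02936064
Element Ab pattern (n=1): 0.5660 : 0.4340
Convolve the two distributions (both contribute in 2-u steps):
  M: 0.33065611×0.5660 = 0.187151
  M+2: 0.33065611×0.4340 + 0.44254842×0.5660 = 0.393987
  M+4: 0.44254842×0.4340 + 0.19743483×0.5660 = 0.303814
  M+6: 0.19743483×0.4340 + 0.02936064×0.5660 = 0.102305
  M+8: 0.02936064×0.4340 = 0.012743
Scale to base peak (0.393987) = 100: 47.50 : 100.00 : 77.11 : 25.97 : 3.23

47.50 : 100.00 : 77.11 : 25.97 : 3.23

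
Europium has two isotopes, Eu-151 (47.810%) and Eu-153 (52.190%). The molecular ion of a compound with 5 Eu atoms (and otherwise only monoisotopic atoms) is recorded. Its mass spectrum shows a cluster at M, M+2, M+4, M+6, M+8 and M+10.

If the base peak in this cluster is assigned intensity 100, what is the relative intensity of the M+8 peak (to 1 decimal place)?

54.6

Term probabilities: M 0.0250, M+2 0.1363, M+4 0.2977, M+6 0.3249, M+8 0.1774, M+10 0.0387. Base peak = M+6.
P(M+6) = C(5,3) × 0.47810^2 × 0.52190^3 = 10 × 0.22857961 × 0.14215492 = 0.324937 (base)
P(M+8) = C(5,4) × 0.47810^1 × 0.52190^4 = 5 × 0.4781 × 0.07419065 = 0.177353
Relative intensity = 0.177353 / 0.324937 × 100 = 54.6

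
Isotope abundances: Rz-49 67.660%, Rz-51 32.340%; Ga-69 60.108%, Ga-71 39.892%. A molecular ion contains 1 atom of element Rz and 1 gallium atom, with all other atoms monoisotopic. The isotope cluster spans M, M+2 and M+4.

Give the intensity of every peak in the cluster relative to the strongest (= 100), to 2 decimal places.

Element Rz pattern (n=1): 0.6766 : 0.3234
Gallium pattern (n=1): 0.60108 : 0.39892
Convolve the two distributions (both contribute in 2-u steps):
  M: 0.6766×0.60108 = 0.406691
  M+2: 0.6766×0.39892 + 0.3234×0.60108 = 0.464299
  M+4: 0.3234×0.39892 = 0.129011
Scale to base peak (0.464299) = 100: 87.59 : 100.00 : 27.79

87.59 : 100.00 : 27.79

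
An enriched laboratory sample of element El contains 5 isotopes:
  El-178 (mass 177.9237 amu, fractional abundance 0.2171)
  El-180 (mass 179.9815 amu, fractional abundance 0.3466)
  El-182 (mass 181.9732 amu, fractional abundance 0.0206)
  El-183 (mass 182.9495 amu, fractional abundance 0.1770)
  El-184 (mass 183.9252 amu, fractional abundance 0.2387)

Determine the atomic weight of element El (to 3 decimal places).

The abundance-weighted mean is 0.2171 × 177.9237 + 0.3466 × 179.9815 + 0.0206 × 181.9732 + 0.1770 × 182.9495 + 0.2387 × 183.9252
= 38.62724 + 62.38159 + 3.74865 + 32.38206 + 43.90295 = 181.04249 amu

181.042 amu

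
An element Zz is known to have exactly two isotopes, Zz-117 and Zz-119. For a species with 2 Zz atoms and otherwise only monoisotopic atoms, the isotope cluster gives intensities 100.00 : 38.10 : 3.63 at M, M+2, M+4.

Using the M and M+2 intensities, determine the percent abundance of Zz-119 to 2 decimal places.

If p is the fraction of Zz that is Zz-117, then I(M+2)/I(M) = [C(2,1)·p^1·(1−p)] / p^2 = 2·(1−p)/p = 38.10/100.00 = 0.3810
(1−p)/p = 0.3810/2 = 0.1905  ⇒  p = 1/(1 + 0.1905) = 0.8400
Zz-117: 84.00%, Zz-119: 16.00%.

16.00%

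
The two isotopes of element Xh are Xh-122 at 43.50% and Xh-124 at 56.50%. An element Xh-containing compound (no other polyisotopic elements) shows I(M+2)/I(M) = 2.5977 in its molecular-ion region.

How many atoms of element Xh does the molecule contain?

2

The M+2/M ratio from n Xh atoms is n · q/p = n · 0.5650/0.4350.
n = 2.5977 × 0.4350/0.5650 = 2.00 ≈ 2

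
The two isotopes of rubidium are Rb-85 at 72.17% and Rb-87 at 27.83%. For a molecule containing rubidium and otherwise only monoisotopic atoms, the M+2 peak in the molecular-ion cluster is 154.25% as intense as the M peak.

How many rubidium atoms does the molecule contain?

With n Rb atoms, P(M+2)/P(M) = C(n,1)·p^(n−1)q / p^n = n·q/p = n · 0.2783/0.7217.
n = 1.5425 × 0.7217/0.2783 = 4.00 ≈ 4

4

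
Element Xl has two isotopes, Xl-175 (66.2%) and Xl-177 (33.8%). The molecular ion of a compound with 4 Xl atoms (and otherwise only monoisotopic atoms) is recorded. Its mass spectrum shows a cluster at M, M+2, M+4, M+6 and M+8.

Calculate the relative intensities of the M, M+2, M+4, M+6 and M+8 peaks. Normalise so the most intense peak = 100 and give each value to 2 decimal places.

The 4 Xl atoms are independent, so intensities follow the terms of (0.662 + 0.338)^4.
P(M) = 0.662^4 = 0.192058
P(M+2) = 4 × 0.662^3 × 0.338^1 = 0.392239
P(M+4) = 6 × 0.662^2 × 0.338^2 = 0.300400
P(M+6) = 4 × 0.662^1 × 0.338^3 = 0.102251
P(M+8) = 0.338^4 = 0.013052
The M+2 peak is largest (0.392239); scaling to 100 gives 48.96 : 100.00 : 76.59 : 26.07 : 3.33.

48.96 : 100.00 : 76.59 : 26.07 : 3.33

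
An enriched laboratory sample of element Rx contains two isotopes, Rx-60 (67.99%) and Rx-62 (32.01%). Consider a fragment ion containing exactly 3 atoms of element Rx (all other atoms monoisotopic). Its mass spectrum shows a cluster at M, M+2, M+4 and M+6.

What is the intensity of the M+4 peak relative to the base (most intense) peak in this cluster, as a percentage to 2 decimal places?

47.08%

Binomial terms of (0.6799 + 0.3201)^3: M 0.3143, M+2 0.4439, M+4 0.2090, M+6 0.0328 → M+2 is the base peak.
P(M+2) = C(3,1) × 0.6799^2 × 0.3201^1 = 3 × 0.46226401 × 0.3201 = 0.443912 (base)
P(M+4) = C(3,2) × 0.6799^1 × 0.3201^2 = 3 × 0.6799 × 0.10246401 = 0.208996
Relative intensity = 0.208996 / 0.443912 × 100 = 47.08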